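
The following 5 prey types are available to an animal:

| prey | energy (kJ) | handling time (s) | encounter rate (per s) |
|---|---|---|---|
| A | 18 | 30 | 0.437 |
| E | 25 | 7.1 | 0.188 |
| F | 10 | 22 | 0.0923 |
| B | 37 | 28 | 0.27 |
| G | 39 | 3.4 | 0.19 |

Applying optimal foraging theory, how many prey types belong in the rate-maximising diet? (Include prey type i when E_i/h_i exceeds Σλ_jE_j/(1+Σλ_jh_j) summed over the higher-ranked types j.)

Rank by E/h (kJ/s): G 11.5, E 3.52, B 1.32, A 0.6, F 0.455. Include each in turn until the next type's E/h falls below the running intake rate.
Rate on top 1: 4.502. E: 3.52 < 4.502 → exclude; stop.
Optimal diet: G — 1 of 5 types.

1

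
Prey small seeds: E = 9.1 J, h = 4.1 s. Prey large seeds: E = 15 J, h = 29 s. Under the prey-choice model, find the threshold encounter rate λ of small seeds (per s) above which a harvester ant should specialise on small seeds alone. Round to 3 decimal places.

Drop large seeds once their profitability E₂/h₂ falls below the rate achievable on small seeds alone: E₂/h₂ = λE₁/(1 + λh₁).
Solve for λ: λE₁h₂ = E₂(1 + λh₁) → λ(E₁h₂ − E₂h₁) = E₂ → λ = E₂/(E₁h₂ − E₂h₁).
λ = 15/(9.1×29 − 15×4.1) = 15/202.4 = 0.07411 per s.

0.074 per s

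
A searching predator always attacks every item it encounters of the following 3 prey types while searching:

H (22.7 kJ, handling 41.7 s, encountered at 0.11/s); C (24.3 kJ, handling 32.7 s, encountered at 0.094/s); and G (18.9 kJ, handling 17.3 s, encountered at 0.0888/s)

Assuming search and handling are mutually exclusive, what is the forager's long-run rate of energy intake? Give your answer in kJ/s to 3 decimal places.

0.633 kJ/s

R = Σλ_iE_i / (1 + Σλ_ih_i)
Numerator: 0.11×22.7 + 0.094×24.3 + 0.0888×18.9 = 6.46
Denominator: 1 + 0.11×41.7 + 0.094×32.7 + 0.0888×17.3 = 10.2
R = 6.46/10.2 = 0.6335 kJ/s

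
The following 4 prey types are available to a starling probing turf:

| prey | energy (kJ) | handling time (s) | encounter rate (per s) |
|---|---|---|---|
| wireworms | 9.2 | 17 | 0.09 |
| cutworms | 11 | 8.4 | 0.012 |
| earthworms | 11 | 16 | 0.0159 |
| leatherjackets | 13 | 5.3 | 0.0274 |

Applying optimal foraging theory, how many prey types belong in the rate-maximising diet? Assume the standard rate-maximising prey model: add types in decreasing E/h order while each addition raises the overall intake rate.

4

Profitabilities (E/h, kJ/s): leatherjackets 2.45, cutworms 1.31, earthworms 0.688, wireworms 0.541. Add prey in this order while the next type's profitability exceeds the intake rate on those already taken.
Rate on top 1: 0.311. cutworms: 1.31 > 0.311 → include.
Rate on top 2: 0.3918. earthworms: 0.688 > 0.3918 → include.
Rate on top 3: 0.4419. wireworms: 0.541 > 0.4419 → include.
Optimal diet: leatherjackets, cutworms, earthworms, wireworms — 4 of 4 types.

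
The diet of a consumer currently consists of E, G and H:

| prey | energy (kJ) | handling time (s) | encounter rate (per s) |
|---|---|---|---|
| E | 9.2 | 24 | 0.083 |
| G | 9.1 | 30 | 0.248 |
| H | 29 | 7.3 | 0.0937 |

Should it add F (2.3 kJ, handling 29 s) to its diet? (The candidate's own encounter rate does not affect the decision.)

No

Current rate: (0.083×9.2 + 0.248×9.1 + 0.0937×29)/(1 + 0.083×24 + 0.248×30 + 0.0937×7.3) = 0.5162 kJ/s.
Profitability of F: 2.3/29 = 0.07931 kJ/s.
0.07931 < 0.5162, so adding F would lower the average — exclude it.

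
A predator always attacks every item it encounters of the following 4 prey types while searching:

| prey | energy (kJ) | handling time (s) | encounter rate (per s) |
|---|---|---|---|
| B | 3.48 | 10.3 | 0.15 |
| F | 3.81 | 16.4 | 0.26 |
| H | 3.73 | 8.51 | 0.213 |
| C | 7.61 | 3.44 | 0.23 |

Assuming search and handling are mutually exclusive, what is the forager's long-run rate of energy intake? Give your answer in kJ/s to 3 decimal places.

R = Σλ_iE_i / (1 + Σλ_ih_i)
Numerator: 0.15×3.48 + 0.26×3.81 + 0.213×3.73 + 0.23×7.61 = 4.057
Denominator: 1 + 0.15×10.3 + 0.26×16.4 + 0.213×8.51 + 0.23×3.44 = 9.413
R = 4.057/9.413 = 0.431 kJ/s

0.431 kJ/s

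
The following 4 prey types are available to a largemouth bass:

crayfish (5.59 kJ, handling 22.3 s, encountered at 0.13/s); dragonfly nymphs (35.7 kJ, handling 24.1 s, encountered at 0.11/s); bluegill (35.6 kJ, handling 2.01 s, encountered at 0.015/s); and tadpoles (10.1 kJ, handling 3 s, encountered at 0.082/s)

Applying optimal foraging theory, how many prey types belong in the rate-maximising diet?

Profitabilities (E/h, kJ/s): bluegill 17.7, tadpoles 3.37, dragonfly nymphs 1.48, crayfish 0.251. Add prey in this order while the next type's profitability exceeds the intake rate on those already taken.
Rate on top 1: 0.5184. tadpoles: 3.37 > 0.5184 → include.
Rate on top 2: 1.067. dragonfly nymphs: 1.48 > 1.067 → include.
Rate on top 3: 1.347. crayfish: 0.251 < 1.347 → exclude; stop.
Optimal diet: bluegill, tadpoles, dragonfly nymphs — 3 of 4 types.

3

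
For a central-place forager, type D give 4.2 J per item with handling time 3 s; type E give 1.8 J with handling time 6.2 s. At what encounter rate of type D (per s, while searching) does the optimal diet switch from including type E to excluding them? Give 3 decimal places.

At the threshold, the rate on type D alone equals the profitability of type E: λ·4.2/(1 + λ·3) = 1.8/6.2 = 0.2903.
Rearranging, λ(4.2 − 0.2903×3) = 0.2903, so λ = 0.2903/3.329 = 0.08721 per s.

0.087 per s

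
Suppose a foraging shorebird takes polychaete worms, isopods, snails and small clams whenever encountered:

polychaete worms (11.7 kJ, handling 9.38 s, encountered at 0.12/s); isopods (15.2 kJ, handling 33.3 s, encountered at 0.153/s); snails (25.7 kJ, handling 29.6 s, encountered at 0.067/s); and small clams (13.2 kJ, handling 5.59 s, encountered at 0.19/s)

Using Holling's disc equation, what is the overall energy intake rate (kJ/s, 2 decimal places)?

R = Σλ_iE_i / (1 + Σλ_ih_i)
Numerator: 0.12×11.7 + 0.153×15.2 + 0.067×25.7 + 0.19×13.2 = 7.959
Denominator: 1 + 0.12×9.38 + 0.153×33.3 + 0.067×29.6 + 0.19×5.59 = 10.27
R = 7.959/10.27 = 0.7753 kJ/s

0.78 kJ/s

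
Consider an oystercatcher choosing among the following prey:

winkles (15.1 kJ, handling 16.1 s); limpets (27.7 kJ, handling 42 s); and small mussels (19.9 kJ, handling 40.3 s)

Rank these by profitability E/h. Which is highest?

In descending order of E/h:
winkles: 15.1/16.1 = 0.938 kJ/s
limpets: 27.7/42 = 0.66 kJ/s
small mussels: 19.9/40.3 = 0.494 kJ/s

winkles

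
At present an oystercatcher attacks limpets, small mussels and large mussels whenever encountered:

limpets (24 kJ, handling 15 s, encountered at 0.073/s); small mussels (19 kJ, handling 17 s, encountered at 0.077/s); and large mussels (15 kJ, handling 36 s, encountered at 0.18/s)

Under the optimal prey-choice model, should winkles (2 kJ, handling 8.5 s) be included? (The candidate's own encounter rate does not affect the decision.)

No

Current rate: (0.073×24 + 0.077×19 + 0.18×15)/(1 + 0.073×15 + 0.077×17 + 0.18×36) = 0.5984 kJ/s.
winkles: E/h = 2/8.5 = 0.2353 kJ/s.
0.2353 < 0.5984, so adding winkles would lower the average — exclude it.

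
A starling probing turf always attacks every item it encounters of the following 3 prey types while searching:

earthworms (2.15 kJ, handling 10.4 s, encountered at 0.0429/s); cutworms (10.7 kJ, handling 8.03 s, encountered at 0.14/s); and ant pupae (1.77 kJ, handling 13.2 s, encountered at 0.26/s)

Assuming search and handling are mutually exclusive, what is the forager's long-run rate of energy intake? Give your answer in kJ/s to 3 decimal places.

0.342 kJ/s

R = Σλ_iE_i / (1 + Σλ_ih_i)
Numerator: 0.0429×2.15 + 0.14×10.7 + 0.26×1.77 = 2.05
Denominator: 1 + 0.0429×10.4 + 0.14×8.03 + 0.26×13.2 = 6.002
R = 2.05/6.002 = 0.3416 kJ/s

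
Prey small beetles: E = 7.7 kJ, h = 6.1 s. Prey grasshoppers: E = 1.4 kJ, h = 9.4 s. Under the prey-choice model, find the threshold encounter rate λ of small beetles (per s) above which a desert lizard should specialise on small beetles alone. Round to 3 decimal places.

0.022 per s

At the threshold, the rate on small beetles alone equals the profitability of grasshoppers: λ·7.7/(1 + λ·6.1) = 1.4/9.4 = 0.1489.
Rearranging, λ(7.7 − 0.1489×6.1) = 0.1489, so λ = 0.1489/6.791 = 0.02193 per s.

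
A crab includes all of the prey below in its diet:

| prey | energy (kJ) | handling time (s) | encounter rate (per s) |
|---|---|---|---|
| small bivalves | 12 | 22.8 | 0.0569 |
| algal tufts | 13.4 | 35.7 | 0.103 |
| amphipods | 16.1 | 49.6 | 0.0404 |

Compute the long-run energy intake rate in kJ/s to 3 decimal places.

R = Σλ_iE_i / (1 + Σλ_ih_i)
Numerator: 0.0569×12 + 0.103×13.4 + 0.0404×16.1 = 2.713
Denominator: 1 + 0.0569×22.8 + 0.103×35.7 + 0.0404×49.6 = 7.978
R = 2.713/7.978 = 0.3401 kJ/s

0.340 kJ/s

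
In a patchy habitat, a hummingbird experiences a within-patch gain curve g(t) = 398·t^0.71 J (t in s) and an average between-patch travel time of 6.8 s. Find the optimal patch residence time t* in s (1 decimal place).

16.6 s

Optimal t* satisfies g'(t*) = g(t*)/(T + t*).
g'(t) = 0.71·398·t^-0.29. Setting 0.71·398·t^-0.29 = 398·t^0.71/(6.8+t) gives 0.71(6.8+t) = t, so 0.29·t = 0.71×6.8.
t* = 0.71×6.8/0.29 = 16.65 s.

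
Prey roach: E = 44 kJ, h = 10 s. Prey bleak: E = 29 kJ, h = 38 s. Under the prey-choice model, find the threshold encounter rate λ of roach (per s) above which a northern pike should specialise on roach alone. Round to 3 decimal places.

The zero-one rule: include bleak iff E₂/h₂ > λE₁/(1+λh₁). Equality gives the switch point.
λE₁h₂ = E₂ + λE₂h₁ ⇒ λ = E₂/(E₁h₂ − E₂h₁) = 29/(1672 − 290) = 0.02098 per s.

0.021 per s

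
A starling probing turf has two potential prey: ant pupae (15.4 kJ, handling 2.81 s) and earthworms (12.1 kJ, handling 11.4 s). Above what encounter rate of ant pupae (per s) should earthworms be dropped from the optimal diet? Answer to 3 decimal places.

At the threshold, the rate on ant pupae alone equals the profitability of earthworms: λ·15.4/(1 + λ·2.81) = 12.1/11.4 = 1.061.
Rearranging, λ(15.4 − 1.061×2.81) = 1.061, so λ = 1.061/12.42 = 0.08548 per s.

0.085 per s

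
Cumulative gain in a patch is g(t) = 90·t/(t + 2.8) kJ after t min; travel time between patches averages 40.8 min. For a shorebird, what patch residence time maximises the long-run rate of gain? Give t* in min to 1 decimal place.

Maximise g(t)/(T+t): set derivative to zero → g'(t)(T+t) = g(t).
g'(t) = 90·2.8/(t + 2.8)². Setting 90·2.8/(t+2.8)² = 90t/[(t+2.8)(40.8+t)] gives 2.8(40.8+t) = t(t+2.8), so t² = 2.8×40.8 = 114.2.
t* = √114.2 = 10.69 min.

10.7 min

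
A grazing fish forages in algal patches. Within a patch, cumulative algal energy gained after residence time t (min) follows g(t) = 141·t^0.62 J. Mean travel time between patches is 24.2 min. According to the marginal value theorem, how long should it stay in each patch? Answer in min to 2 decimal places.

Optimal t* satisfies g'(t*) = g(t*)/(T + t*).
g'(t) = 0.62·141·t^-0.38. Setting 0.62·141·t^-0.38 = 141·t^0.62/(24.2+t) gives 0.62(24.2+t) = t, so 0.38·t = 0.62×24.2.
t* = 0.62×24.2/0.38 = 39.48 min.

39.48 min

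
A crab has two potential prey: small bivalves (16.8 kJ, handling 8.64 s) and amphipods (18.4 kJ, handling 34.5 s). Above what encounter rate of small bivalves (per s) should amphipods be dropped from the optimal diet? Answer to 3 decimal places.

0.044 per s

At the threshold, the rate on small bivalves alone equals the profitability of amphipods: λ·16.8/(1 + λ·8.64) = 18.4/34.5 = 0.5333.
Rearranging, λ(16.8 − 0.5333×8.64) = 0.5333, so λ = 0.5333/12.19 = 0.04374 per s.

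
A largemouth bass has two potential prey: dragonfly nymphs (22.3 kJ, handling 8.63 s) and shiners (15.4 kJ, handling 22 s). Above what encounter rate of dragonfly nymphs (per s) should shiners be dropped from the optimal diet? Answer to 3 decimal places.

0.043 per s

The zero-one rule: include shiners iff E₂/h₂ > λE₁/(1+λh₁). Equality gives the switch point.
λE₁h₂ = E₂ + λE₂h₁ ⇒ λ = E₂/(E₁h₂ − E₂h₁) = 15.4/(490.6 − 132.9) = 0.04305 per s.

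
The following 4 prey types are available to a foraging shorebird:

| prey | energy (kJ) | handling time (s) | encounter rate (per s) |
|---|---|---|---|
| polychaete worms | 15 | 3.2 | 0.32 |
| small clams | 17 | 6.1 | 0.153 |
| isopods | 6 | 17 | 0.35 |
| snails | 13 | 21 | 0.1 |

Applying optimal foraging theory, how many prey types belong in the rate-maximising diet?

Profitabilities (E/h, kJ/s): polychaete worms 4.69, small clams 2.79, snails 0.619, isopods 0.353. Add prey in this order while the next type's profitability exceeds the intake rate on those already taken.
Rate on top 1: 2.372. small clams: 2.79 > 2.372 → include.
Rate on top 2: 2.503. snails: 0.619 < 2.503 → exclude; stop.
Optimal diet: polychaete worms, small clams — 2 of 4 types.

2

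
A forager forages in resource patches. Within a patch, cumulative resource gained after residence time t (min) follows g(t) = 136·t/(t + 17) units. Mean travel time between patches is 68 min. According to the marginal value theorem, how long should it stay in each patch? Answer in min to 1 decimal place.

By the marginal value theorem, leave when the instantaneous gain rate g'(t) equals the habitat-wide average g(t)/(T + t).
g'(t) = 136·17/(t + 17)². Setting 136·17/(t+17)² = 136t/[(t+17)(68+t)] gives 17(68+t) = t(t+17), so t² = 17×68 = 1156.
t* = √1156 = 34 min.

34.0 min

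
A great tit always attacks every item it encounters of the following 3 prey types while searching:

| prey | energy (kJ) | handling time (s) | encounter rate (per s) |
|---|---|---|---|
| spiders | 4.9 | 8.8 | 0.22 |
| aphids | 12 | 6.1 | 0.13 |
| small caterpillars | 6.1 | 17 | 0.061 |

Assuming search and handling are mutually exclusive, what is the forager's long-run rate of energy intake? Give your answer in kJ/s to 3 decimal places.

0.632 kJ/s

Energy encountered per unit search time: 0.22×4.9 + 0.13×12 + 0.061×6.1 = 3.01 kJ/s.
Handling time per unit search time: 0.22×8.8 + 0.13×6.1 + 0.061×17 = 3.766.
Rate = 3.01/(1 + 3.766) = 0.6316 kJ/s.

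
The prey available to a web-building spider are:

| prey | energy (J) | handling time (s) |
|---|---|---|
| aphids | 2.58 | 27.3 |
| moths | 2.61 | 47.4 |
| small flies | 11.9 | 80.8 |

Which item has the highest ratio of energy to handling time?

small flies

Profitability E/h (J/s): aphids = 2.58/27.3 = 0.0945, moths = 2.61/47.4 = 0.0551, small flies = 11.9/80.8 = 0.147.
Ranked: small flies > aphids > moths.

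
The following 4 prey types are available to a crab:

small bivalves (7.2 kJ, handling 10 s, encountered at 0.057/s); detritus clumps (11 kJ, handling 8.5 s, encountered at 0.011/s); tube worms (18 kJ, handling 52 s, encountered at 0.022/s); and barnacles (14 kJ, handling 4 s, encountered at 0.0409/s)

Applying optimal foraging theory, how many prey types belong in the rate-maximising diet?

3

Profitabilities (E/h, kJ/s): barnacles 3.5, detritus clumps 1.29, small bivalves 0.72, tube worms 0.346. Add prey in this order while the next type's profitability exceeds the intake rate on those already taken.
Rate on top 1: 0.4921. detritus clumps: 1.29 > 0.4921 → include.
Rate on top 2: 0.5517. small bivalves: 0.72 > 0.5517 → include.
Rate on top 3: 0.6042. tube worms: 0.346 < 0.6042 → exclude; stop.
Optimal diet: barnacles, detritus clumps, small bivalves — 3 of 4 types.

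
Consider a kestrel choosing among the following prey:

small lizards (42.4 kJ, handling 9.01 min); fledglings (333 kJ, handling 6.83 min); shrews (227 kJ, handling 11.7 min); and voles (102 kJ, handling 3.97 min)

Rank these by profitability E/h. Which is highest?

Profitability E/h (kJ/min): small lizards = 42.4/9.01 = 4.71, fledglings = 333/6.83 = 48.8, shrews = 227/11.7 = 19.4, voles = 102/3.97 = 25.7.
Ranked: fledglings > voles > shrews > small lizards.

fledglings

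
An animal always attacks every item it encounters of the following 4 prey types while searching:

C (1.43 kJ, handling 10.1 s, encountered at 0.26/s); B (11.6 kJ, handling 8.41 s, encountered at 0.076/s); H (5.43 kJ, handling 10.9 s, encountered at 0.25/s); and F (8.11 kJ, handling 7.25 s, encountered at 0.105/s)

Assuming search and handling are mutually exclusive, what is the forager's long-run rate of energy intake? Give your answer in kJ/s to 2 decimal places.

R = (0.26×1.43 + 0.076×11.6 + 0.25×5.43 + 0.105×8.11) / (1 + 0.26×10.1 + 0.076×8.41 + 0.25×10.9 + 0.105×7.25) = 3.462/7.751 = 0.4467 kJ/s.

0.45 kJ/s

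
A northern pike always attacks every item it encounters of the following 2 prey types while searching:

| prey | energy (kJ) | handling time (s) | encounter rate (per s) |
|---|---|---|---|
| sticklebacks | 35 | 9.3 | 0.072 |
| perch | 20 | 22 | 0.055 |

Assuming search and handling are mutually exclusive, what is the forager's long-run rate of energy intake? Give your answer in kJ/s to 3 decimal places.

R = Σλ_iE_i / (1 + Σλ_ih_i)
Numerator: 0.072×35 + 0.055×20 = 3.62
Denominator: 1 + 0.072×9.3 + 0.055×22 = 2.88
R = 3.62/2.88 = 1.257 kJ/s

1.257 kJ/s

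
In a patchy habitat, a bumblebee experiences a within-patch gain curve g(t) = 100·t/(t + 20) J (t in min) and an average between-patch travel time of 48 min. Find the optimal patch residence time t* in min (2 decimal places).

30.98 min

Optimal t* satisfies g'(t*) = g(t*)/(T + t*).
g'(t) = 100·20/(t + 20)². Setting 100·20/(t+20)² = 100t/[(t+20)(48+t)] gives 20(48+t) = t(t+20), so t² = 20×48 = 960.
t* = √960 = 30.98 min.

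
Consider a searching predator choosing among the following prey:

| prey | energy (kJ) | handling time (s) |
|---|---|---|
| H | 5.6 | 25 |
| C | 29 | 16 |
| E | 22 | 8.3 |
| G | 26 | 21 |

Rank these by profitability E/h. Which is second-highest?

Profitability E/h (kJ/s): H = 5.6/25 = 0.224, C = 29/16 = 1.81, E = 22/8.3 = 2.65, G = 26/21 = 1.24.
Ranked: E > C > G > H.

C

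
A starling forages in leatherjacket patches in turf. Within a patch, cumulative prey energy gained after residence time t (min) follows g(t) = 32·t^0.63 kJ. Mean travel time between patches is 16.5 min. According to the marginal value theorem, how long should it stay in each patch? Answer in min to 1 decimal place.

By the marginal value theorem, leave when the instantaneous gain rate g'(t) equals the habitat-wide average g(t)/(T + t).
g'(t) = 0.63·32·t^-0.37. Setting 0.63·32·t^-0.37 = 32·t^0.63/(16.5+t) gives 0.63(16.5+t) = t, so 0.37·t = 0.63×16.5.
t* = 0.63×16.5/0.37 = 28.09 min.

28.1 min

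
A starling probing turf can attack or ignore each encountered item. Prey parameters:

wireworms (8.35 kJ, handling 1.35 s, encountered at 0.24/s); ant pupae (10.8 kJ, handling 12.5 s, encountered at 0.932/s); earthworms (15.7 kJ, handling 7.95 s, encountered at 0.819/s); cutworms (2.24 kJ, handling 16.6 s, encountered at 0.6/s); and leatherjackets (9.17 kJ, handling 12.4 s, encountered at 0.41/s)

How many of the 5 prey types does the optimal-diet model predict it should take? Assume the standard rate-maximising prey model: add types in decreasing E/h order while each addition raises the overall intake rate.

E/h in descending order: wireworms 6.19, earthworms 1.97, ant pupae 0.864, leatherjackets 0.74, cutworms 0.135 kJ/s. The optimal diet is the largest prefix of this list for which every included type satisfies E_i/h_i > R on the types above it.
Rate on top 1: 1.514. earthworms: 1.97 > 1.514 → include.
Rate on top 2: 1.897. ant pupae: 0.864 < 1.897 → exclude; stop.
Optimal diet: wireworms, earthworms — 2 of 5 types.

2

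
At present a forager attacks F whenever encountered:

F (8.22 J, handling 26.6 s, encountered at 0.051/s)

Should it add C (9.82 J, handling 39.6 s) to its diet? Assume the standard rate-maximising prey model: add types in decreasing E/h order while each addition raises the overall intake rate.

On F alone, R = ΣλE/(1+Σλh) = 0.4192/2.357 = 0.1779 J/s.
Profitability of C: 9.82/39.6 = 0.248 J/s.
0.248 > 0.1779, so adding C raises the average — include it.

Yes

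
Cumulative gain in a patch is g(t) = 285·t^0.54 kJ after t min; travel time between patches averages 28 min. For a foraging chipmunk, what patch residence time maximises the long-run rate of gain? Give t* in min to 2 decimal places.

32.87 min

Maximise g(t)/(T+t): set derivative to zero → g'(t)(T+t) = g(t).
g'(t) = 0.54·285·t^-0.46. Setting 0.54·285·t^-0.46 = 285·t^0.54/(28+t) gives 0.54(28+t) = t, so 0.46·t = 0.54×28.
t* = 0.54×28/0.46 = 32.87 min.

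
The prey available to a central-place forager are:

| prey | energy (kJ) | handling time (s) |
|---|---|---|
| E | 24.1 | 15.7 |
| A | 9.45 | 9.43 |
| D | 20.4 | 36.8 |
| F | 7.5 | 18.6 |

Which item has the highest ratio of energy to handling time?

E

In descending order of E/h:
E: 24.1/15.7 = 1.54 kJ/s
A: 9.45/9.43 = 1 kJ/s
D: 20.4/36.8 = 0.554 kJ/s
F: 7.5/18.6 = 0.403 kJ/s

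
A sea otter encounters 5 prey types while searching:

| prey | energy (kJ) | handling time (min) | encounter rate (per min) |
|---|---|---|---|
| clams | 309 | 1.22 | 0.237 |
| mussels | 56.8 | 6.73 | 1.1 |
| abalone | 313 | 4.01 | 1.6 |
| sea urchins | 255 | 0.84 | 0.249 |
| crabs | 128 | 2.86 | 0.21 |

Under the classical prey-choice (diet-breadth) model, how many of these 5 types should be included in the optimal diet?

Rank by E/h (kJ/min): sea urchins 304, clams 253, abalone 78.1, crabs 44.8, mussels 8.44. Include each in turn until the next type's E/h falls below the running intake rate.
Rate on top 1: 52.51. clams: 253 > 52.51 → include.
Rate on top 2: 91.26. abalone: 78.1 < 91.26 → exclude; stop.
Optimal diet: sea urchins, clams — 2 of 5 types.

2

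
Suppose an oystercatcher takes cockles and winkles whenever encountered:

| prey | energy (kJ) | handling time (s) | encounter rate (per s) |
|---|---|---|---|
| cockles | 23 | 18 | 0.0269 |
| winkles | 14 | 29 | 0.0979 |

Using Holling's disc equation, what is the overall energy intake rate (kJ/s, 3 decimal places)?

0.460 kJ/s

R = (0.0269×23 + 0.0979×14) / (1 + 0.0269×18 + 0.0979×29) = 1.989/4.323 = 0.4601 kJ/s.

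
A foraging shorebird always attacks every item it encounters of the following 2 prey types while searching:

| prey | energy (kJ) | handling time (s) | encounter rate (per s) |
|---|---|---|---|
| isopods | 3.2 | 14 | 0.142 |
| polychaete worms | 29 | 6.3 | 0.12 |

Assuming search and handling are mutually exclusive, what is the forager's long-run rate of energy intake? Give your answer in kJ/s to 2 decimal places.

1.05 kJ/s

Energy encountered per unit search time: 0.142×3.2 + 0.12×29 = 3.934 kJ/s.
Handling time per unit search time: 0.142×14 + 0.12×6.3 = 2.744.
Rate = 3.934/(1 + 2.744) = 1.051 kJ/s.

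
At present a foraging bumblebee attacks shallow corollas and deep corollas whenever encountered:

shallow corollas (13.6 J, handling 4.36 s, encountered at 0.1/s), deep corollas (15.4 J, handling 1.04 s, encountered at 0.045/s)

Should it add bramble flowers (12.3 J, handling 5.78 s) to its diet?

Intake rate on the current diet: R = (0.1×13.6 + 0.045×15.4) / (1 + 0.1×4.36 + 0.045×1.04) = 2.053/1.483 = 1.385 J/s.
bramble flowers: E/h = 12.3/5.78 = 2.128 J/s.
Since 2.128 > R, including bramble flowers increases the long-run rate.

Yes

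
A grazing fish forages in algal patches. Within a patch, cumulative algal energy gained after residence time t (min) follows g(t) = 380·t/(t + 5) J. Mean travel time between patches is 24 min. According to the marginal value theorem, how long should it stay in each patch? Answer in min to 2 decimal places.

By the marginal value theorem, leave when the instantaneous gain rate g'(t) equals the habitat-wide average g(t)/(T + t).
g'(t) = 380·5/(t + 5)². Setting 380·5/(t+5)² = 380t/[(t+5)(24+t)] gives 5(24+t) = t(t+5), so t² = 5×24 = 120.
t* = √120 = 10.95 min.

10.95 min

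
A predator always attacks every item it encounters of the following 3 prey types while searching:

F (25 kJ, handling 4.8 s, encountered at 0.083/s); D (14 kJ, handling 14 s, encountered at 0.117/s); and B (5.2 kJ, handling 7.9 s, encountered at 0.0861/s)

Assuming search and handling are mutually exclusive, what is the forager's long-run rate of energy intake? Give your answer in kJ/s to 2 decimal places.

R = (0.083×25 + 0.117×14 + 0.0861×5.2) / (1 + 0.083×4.8 + 0.117×14 + 0.0861×7.9) = 4.161/3.717 = 1.119 kJ/s.

1.12 kJ/s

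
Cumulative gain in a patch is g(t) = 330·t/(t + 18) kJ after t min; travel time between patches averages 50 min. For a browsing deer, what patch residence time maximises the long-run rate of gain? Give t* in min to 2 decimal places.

30.00 min

Optimal t* satisfies g'(t*) = g(t*)/(T + t*).
g'(t) = 330·18/(t + 18)². Setting 330·18/(t+18)² = 330t/[(t+18)(50+t)] gives 18(50+t) = t(t+18), so t² = 18×50 = 900.
t* = √900 = 30 min.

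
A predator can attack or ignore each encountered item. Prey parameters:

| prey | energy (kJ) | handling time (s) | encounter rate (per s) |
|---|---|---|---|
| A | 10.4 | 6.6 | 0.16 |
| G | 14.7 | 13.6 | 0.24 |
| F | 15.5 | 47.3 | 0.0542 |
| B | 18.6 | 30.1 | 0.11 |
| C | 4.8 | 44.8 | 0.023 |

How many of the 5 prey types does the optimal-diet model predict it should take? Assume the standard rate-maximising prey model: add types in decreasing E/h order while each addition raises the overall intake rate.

2

Rank by E/h (kJ/s): A 1.58, G 1.08, B 0.618, F 0.328, C 0.107. Include each in turn until the next type's E/h falls below the running intake rate.
Rate on top 1: 0.8093. G: 1.08 > 0.8093 → include.
Rate on top 2: 0.9759. B: 0.618 < 0.9759 → exclude; stop.
Optimal diet: A, G — 2 of 5 types.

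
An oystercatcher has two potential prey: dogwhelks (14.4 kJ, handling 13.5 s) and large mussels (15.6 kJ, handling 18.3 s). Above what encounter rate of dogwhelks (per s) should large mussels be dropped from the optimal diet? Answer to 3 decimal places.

At the threshold, the rate on dogwhelks alone equals the profitability of large mussels: λ·14.4/(1 + λ·13.5) = 15.6/18.3 = 0.8525.
Rearranging, λ(14.4 − 0.8525×13.5) = 0.8525, so λ = 0.8525/2.892 = 0.2948 per s.

0.295 per s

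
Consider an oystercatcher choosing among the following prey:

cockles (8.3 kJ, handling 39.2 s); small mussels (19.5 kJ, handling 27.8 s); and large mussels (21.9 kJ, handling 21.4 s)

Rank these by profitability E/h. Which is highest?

large mussels

Profitability E/h (kJ/s): cockles = 8.3/39.2 = 0.212, small mussels = 19.5/27.8 = 0.701, large mussels = 21.9/21.4 = 1.02.
Ranked: large mussels > small mussels > cockles.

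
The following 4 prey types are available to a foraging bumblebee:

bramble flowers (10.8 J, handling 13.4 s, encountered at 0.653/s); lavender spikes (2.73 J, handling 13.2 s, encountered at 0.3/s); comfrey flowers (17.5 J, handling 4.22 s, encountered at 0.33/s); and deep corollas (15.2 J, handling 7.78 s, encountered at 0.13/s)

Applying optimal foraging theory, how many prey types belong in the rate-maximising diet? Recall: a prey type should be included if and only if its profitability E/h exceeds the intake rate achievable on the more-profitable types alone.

E/h in descending order: comfrey flowers 4.15, deep corollas 1.95, bramble flowers 0.806, lavender spikes 0.207 J/s. The optimal diet is the largest prefix of this list for which every included type satisfies E_i/h_i > R on the types above it.
Rate on top 1: 2.414. deep corollas: 1.95 < 2.414 → exclude; stop.
Optimal diet: comfrey flowers — 1 of 4 types.

1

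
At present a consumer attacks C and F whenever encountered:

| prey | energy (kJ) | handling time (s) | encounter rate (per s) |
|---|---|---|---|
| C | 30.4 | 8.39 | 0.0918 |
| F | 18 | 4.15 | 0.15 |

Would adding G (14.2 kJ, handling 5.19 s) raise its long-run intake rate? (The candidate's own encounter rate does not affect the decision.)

Current rate: (0.0918×30.4 + 0.15×18)/(1 + 0.0918×8.39 + 0.15×4.15) = 2.295 kJ/s.
Profitability of G: 14.2/5.19 = 2.736 kJ/s.
Since 2.736 > R, including G increases the long-run rate.

Yes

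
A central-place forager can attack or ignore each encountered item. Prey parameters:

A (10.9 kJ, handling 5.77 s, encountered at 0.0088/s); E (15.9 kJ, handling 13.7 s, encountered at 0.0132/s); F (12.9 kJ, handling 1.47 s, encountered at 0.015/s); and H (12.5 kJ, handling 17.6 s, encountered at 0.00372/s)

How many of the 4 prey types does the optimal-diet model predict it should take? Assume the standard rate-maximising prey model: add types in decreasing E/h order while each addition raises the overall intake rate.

4

Rank by E/h (kJ/s): F 8.78, A 1.89, E 1.16, H 0.71. Include each in turn until the next type's E/h falls below the running intake rate.
Rate on top 1: 0.1893. A: 1.89 > 0.1893 → include.
Rate on top 2: 0.2698. E: 1.16 > 0.2698 → include.
Rate on top 3: 0.3983. H: 0.71 > 0.3983 → include.
Optimal diet: F, A, E, H — 4 of 4 types.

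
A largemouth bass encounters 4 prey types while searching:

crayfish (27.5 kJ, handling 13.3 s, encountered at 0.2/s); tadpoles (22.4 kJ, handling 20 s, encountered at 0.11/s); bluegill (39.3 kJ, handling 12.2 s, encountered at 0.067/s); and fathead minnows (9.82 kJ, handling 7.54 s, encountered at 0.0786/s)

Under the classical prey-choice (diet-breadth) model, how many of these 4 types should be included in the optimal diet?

2

E/h in descending order: bluegill 3.22, crayfish 2.07, fathead minnows 1.3, tadpoles 1.12 kJ/s. The optimal diet is the largest prefix of this list for which every included type satisfies E_i/h_i > R on the types above it.
Rate on top 1: 1.449. crayfish: 2.07 > 1.449 → include.
Rate on top 2: 1.816. fathead minnows: 1.3 < 1.816 → exclude; stop.
Optimal diet: bluegill, crayfish — 2 of 4 types.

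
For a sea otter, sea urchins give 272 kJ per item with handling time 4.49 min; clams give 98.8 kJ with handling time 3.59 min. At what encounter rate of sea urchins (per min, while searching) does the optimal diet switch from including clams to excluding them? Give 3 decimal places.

0.185 per min

Drop clams once their profitability E₂/h₂ falls below the rate achievable on sea urchins alone: E₂/h₂ = λE₁/(1 + λh₁).
Solve for λ: λE₁h₂ = E₂(1 + λh₁) → λ(E₁h₂ − E₂h₁) = E₂ → λ = E₂/(E₁h₂ − E₂h₁).
λ = 98.8/(272×3.59 − 98.8×4.49) = 98.8/532.9 = 0.1854 per min.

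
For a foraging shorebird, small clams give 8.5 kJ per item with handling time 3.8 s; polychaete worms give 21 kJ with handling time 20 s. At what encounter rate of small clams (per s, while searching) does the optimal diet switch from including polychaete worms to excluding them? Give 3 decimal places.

At the threshold, the rate on small clams alone equals the profitability of polychaete worms: λ·8.5/(1 + λ·3.8) = 21/20 = 1.05.
Rearranging, λ(8.5 − 1.05×3.8) = 1.05, so λ = 1.05/4.51 = 0.2328 per s.

0.233 per s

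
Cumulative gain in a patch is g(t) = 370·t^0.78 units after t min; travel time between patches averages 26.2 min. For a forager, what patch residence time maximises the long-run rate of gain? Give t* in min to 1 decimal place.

92.9 min

Maximise g(t)/(T+t): set derivative to zero → g'(t)(T+t) = g(t).
g'(t) = 0.78·370·t^-0.22. Setting 0.78·370·t^-0.22 = 370·t^0.78/(26.2+t) gives 0.78(26.2+t) = t, so 0.22·t = 0.78×26.2.
t* = 0.78×26.2/0.22 = 92.89 min.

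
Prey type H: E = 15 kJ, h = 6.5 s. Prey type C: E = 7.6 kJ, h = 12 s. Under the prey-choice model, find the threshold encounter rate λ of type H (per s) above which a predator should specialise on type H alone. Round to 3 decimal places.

At the threshold, the rate on type H alone equals the profitability of type C: λ·15/(1 + λ·6.5) = 7.6/12 = 0.6333.
Rearranging, λ(15 − 0.6333×6.5) = 0.6333, so λ = 0.6333/10.88 = 0.05819 per s.

0.058 per s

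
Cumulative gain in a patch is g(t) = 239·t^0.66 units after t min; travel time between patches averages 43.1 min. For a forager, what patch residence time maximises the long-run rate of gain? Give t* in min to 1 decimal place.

83.7 min

Maximise g(t)/(T+t): set derivative to zero → g'(t)(T+t) = g(t).
g'(t) = 0.66·239·t^-0.34. Setting 0.66·239·t^-0.34 = 239·t^0.66/(43.1+t) gives 0.66(43.1+t) = t, so 0.34·t = 0.66×43.1.
t* = 0.66×43.1/0.34 = 83.66 min.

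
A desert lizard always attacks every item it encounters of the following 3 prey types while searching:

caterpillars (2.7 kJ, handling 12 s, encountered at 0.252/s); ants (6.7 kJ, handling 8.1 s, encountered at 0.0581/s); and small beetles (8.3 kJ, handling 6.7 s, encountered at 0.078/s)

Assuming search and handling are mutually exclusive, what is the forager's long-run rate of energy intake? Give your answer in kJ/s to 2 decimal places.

0.34 kJ/s

Energy encountered per unit search time: 0.252×2.7 + 0.0581×6.7 + 0.078×8.3 = 1.717 kJ/s.
Handling time per unit search time: 0.252×12 + 0.0581×8.1 + 0.078×6.7 = 4.017.
Rate = 1.717/(1 + 4.017) = 0.3422 kJ/s.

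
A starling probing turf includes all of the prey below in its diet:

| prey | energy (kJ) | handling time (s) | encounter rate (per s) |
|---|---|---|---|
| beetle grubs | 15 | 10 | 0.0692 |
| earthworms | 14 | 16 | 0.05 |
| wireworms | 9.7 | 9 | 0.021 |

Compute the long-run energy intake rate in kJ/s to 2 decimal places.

R = (0.0692×15 + 0.05×14 + 0.021×9.7) / (1 + 0.0692×10 + 0.05×16 + 0.021×9) = 1.942/2.681 = 0.7242 kJ/s.

0.72 kJ/s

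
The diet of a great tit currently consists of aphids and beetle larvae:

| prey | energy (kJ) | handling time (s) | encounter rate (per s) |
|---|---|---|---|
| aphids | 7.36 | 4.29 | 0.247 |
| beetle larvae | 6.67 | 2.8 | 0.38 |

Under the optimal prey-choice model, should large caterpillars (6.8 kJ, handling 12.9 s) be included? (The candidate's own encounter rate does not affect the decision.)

No

Current rate: (0.247×7.36 + 0.38×6.67)/(1 + 0.247×4.29 + 0.38×2.8) = 1.393 kJ/s.
Profitability of large caterpillars: 6.8/12.9 = 0.5271 kJ/s.
Since 0.5271 < R, time spent handling large caterpillars is better spent searching.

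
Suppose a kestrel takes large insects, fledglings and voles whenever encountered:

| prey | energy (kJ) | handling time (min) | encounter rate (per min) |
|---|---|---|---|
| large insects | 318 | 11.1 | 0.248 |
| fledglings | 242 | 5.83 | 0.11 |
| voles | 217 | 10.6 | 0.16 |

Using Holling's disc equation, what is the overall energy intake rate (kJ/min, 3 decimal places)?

R = (0.248×318 + 0.11×242 + 0.16×217) / (1 + 0.248×11.1 + 0.11×5.83 + 0.16×10.6) = 140.2/6.09 = 23.02 kJ/min.

23.022 kJ/min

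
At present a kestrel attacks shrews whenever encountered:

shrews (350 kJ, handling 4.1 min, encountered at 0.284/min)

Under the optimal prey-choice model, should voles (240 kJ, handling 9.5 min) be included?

Intake rate on the current diet: R = (0.284×350) / (1 + 0.284×4.1) = 99.4/2.164 = 45.92 kJ/min.
voles: E/h = 240/9.5 = 25.26 kJ/min.
25.26 < 45.92, so adding voles would lower the average — exclude it.

No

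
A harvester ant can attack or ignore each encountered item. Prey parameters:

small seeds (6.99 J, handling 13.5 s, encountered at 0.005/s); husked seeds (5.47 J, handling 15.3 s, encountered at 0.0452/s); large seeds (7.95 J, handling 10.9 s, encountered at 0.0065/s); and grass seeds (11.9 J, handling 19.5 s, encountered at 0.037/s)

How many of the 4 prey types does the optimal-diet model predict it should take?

E/h in descending order: large seeds 0.729, grass seeds 0.61, small seeds 0.518, husked seeds 0.358 J/s. The optimal diet is the largest prefix of this list for which every included type satisfies E_i/h_i > R on the types above it.
Rate on top 1: 0.04826. grass seeds: 0.61 > 0.04826 → include.
Rate on top 2: 0.2745. small seeds: 0.518 > 0.2745 → include.
Rate on top 3: 0.2833. husked seeds: 0.358 > 0.2833 → include.
Optimal diet: large seeds, grass seeds, small seeds, husked seeds — 4 of 4 types.

4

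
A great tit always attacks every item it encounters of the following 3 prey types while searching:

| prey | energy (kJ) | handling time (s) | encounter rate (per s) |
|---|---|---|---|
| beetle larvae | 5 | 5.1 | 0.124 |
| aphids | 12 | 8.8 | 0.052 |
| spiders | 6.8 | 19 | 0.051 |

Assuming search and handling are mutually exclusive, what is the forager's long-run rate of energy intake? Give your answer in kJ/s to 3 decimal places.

R = Σλ_iE_i / (1 + Σλ_ih_i)
Numerator: 0.124×5 + 0.052×12 + 0.051×6.8 = 1.591
Denominator: 1 + 0.124×5.1 + 0.052×8.8 + 0.051×19 = 3.059
R = 1.591/3.059 = 0.52 kJ/s

0.520 kJ/s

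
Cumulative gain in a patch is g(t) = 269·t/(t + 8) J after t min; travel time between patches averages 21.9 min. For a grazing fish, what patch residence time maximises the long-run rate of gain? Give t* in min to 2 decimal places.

13.24 min

By the marginal value theorem, leave when the instantaneous gain rate g'(t) equals the habitat-wide average g(t)/(T + t).
g'(t) = 269·8/(t + 8)². Setting 269·8/(t+8)² = 269t/[(t+8)(21.9+t)] gives 8(21.9+t) = t(t+8), so t² = 8×21.9 = 175.2.
t* = √175.2 = 13.24 min.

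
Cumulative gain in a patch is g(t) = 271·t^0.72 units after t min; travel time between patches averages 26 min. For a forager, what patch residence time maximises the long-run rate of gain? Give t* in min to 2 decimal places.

By the marginal value theorem, leave when the instantaneous gain rate g'(t) equals the habitat-wide average g(t)/(T + t).
g'(t) = 0.72·271·t^-0.28. Setting 0.72·271·t^-0.28 = 271·t^0.72/(26+t) gives 0.72(26+t) = t, so 0.28·t = 0.72×26.
t* = 0.72×26/0.28 = 66.86 min.

66.86 min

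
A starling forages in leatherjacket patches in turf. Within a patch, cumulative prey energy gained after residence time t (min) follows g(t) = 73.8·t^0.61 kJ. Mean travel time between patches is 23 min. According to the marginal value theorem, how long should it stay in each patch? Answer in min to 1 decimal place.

Optimal t* satisfies g'(t*) = g(t*)/(T + t*).
g'(t) = 0.61·73.8·t^-0.39. Setting 0.61·73.8·t^-0.39 = 73.8·t^0.61/(23+t) gives 0.61(23+t) = t, so 0.39·t = 0.61×23.
t* = 0.61×23/0.39 = 35.97 min.

36.0 min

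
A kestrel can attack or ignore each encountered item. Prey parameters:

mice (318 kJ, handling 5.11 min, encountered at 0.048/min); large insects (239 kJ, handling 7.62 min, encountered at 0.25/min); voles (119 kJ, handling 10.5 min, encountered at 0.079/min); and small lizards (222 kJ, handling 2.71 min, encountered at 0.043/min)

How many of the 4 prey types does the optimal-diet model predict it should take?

Profitabilities (E/h, kJ/min): small lizards 81.9, mice 62.2, large insects 31.4, voles 11.3. Add prey in this order while the next type's profitability exceeds the intake rate on those already taken.
Rate on top 1: 8.55. mice: 62.2 > 8.55 → include.
Rate on top 2: 18.22. large insects: 31.4 > 18.22 → include.
Rate on top 3: 25.88. voles: 11.3 < 25.88 → exclude; stop.
Optimal diet: small lizards, mice, large insects — 3 of 4 types.

3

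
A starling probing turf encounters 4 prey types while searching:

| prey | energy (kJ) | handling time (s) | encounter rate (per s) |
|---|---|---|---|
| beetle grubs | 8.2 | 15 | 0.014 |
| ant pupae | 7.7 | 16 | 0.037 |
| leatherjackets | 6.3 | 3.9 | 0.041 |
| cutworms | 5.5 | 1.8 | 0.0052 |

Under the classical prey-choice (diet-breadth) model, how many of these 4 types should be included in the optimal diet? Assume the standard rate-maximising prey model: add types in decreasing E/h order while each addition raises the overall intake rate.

4

Profitabilities (E/h, kJ/s): cutworms 3.06, leatherjackets 1.62, beetle grubs 0.547, ant pupae 0.481. Add prey in this order while the next type's profitability exceeds the intake rate on those already taken.
Rate on top 1: 0.02833. leatherjackets: 1.62 > 0.02833 → include.
Rate on top 2: 0.2454. beetle grubs: 0.547 > 0.2454 → include.
Rate on top 3: 0.2912. ant pupae: 0.481 > 0.2912 → include.
Optimal diet: cutworms, leatherjackets, beetle grubs, ant pupae — 4 of 4 types.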